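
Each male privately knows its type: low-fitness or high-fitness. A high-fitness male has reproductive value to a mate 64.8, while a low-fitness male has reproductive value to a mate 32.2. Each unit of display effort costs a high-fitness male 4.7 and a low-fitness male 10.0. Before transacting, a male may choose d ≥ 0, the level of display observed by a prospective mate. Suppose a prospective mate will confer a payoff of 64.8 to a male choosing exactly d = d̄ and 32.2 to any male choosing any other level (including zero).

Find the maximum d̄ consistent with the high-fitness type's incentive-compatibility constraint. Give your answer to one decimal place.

6.9

Choosing d̄ yields the high-fitness type 64.8 − 4.7·d̄; choosing zero yields 32.2.
The high-fitness type is indifferent at 64.8 − 4.7·d̄ = 32.2, i.e. d̄ = (64.8 − 32.2) / 4.7 ≈ 6.9.
For any d̄ above 6.9 the high-fitness type would rather pool at zero, so separation collapses.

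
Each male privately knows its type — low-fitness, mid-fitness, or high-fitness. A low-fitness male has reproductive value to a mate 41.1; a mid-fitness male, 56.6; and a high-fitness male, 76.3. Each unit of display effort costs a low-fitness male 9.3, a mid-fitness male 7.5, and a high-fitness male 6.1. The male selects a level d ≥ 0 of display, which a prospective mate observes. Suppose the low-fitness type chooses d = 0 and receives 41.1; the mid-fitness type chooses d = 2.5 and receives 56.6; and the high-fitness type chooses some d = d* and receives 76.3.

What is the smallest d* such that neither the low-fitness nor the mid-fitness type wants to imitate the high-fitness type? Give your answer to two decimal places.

Mid-fitness type (on-path payoff 56.6 − 7.5×2.5 = 37.85) won't mimic when 37.85 ≥ 76.3 − 7.5·d*, i.e. d* ≥ 5.13.
Low-fitness type (on-path payoff 41.1) won't mimic when 41.1 ≥ 76.3 − 9.3·d*, i.e. d* ≥ 3.78.
Both must hold, so d* = max(3.78, 5.13) = 5.13. The mid-fitness type's constraint binds.

5.13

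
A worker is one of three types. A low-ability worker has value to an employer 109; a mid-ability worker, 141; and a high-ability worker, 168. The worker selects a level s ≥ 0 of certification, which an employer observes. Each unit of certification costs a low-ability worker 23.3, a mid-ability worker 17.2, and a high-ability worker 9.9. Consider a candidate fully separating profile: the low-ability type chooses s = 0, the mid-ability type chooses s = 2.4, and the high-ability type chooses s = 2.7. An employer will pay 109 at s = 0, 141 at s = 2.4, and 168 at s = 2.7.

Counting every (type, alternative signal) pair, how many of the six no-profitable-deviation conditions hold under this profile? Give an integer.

4

Mid-ability (own payoff 141 − 17.2×2.4 = 99.72): to s=0 gives 109 → profitable ✗; to s=2.7 gives 168 − 17.2×2.7 = 121.56 → profitable ✗.
Low-ability (own payoff 109): to s=2.4 gives 141 − 23.3×2.4 = 85.08 → no gain ✓; to s=2.7 gives 168 − 23.3×2.7 = 105.09 → no gain ✓.
High-ability (own payoff 168 − 9.9×2.7 = 141.27): to s=0 gives 109 → no gain ✓; to s=2.4 gives 141 − 9.9×2.4 = 117.24 → no gain ✓.
4 of the 6 constraints hold; not an equilibrium.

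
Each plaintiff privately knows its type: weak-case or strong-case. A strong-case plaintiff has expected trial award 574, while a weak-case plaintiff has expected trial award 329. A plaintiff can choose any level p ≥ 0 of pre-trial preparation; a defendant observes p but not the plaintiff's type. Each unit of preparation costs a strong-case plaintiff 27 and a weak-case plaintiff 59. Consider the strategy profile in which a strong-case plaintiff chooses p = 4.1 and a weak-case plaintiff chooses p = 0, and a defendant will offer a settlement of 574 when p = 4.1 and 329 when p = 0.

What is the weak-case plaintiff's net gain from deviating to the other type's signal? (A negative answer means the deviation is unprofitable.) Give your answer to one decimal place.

3.1

Playing p = 0 the weak-case plaintiff receives 329.
Deviating to p = 4.1 brings payment 574 at cost 59 × 4.1 = 241.9, netting 332.1.
Gain from deviating: 332.1 − 329 = 3.1.
The gain is positive, so the weak-case type's incentive-compatibility constraint is violated — this profile is not a separating equilibrium.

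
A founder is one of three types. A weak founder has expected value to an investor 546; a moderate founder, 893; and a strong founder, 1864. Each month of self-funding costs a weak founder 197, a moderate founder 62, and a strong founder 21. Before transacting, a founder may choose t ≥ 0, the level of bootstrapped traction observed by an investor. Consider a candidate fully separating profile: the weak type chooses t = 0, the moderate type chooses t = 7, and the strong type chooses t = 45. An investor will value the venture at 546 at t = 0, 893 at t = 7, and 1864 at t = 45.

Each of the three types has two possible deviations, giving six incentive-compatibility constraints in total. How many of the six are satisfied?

5

Strong (own payoff 1864 − 21×45 = 919): to t=0 gives 546 → no gain ✓; to t=7 gives 893 − 21×7 = 746 → no gain ✓.
Moderate (own payoff 893 − 62×7 = 459): to t=0 gives 546 → profitable ✗; to t=45 gives 1864 − 62×45 = -926 → no gain ✓.
Weak (own payoff 546): to t=7 gives 893 − 197×7 = -486 → no gain ✓; to t=45 gives 1864 − 197×45 = -7001 → no gain ✓.
5 of the 6 constraints hold; not an equilibrium.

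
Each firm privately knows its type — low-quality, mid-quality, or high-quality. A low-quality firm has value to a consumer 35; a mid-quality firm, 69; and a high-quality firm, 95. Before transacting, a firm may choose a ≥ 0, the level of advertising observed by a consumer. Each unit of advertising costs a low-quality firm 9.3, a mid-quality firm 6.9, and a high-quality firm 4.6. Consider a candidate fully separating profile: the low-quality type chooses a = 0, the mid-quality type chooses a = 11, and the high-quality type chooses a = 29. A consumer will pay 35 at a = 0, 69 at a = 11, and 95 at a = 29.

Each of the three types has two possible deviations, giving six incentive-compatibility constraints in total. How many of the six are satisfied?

Mid-quality (own payoff 69 − 6.9×11 = -6.9): to a=0 gives 35 → profitable ✗; to a=29 gives 95 − 6.9×29 = -105.1 → no gain ✓.
Low-quality (own payoff 35): to a=11 gives 69 − 9.3×11 = -33.3 → no gain ✓; to a=29 gives 95 − 9.3×29 = -174.7 → no gain ✓.
High-quality (own payoff 95 − 4.6×29 = -38.4): to a=0 gives 35 → profitable ✗; to a=11 gives 69 − 4.6×11 = 18.4 → profitable ✗.
3 of the 6 constraints hold; not an equilibrium.

3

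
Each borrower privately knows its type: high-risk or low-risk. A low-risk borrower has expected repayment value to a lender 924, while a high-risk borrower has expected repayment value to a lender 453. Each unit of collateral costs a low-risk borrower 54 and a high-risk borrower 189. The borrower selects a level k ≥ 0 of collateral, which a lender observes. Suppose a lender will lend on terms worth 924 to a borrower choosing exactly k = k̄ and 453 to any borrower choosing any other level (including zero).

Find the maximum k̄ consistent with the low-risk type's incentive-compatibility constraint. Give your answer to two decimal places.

8.72

Choosing k̄ yields the low-risk type 924 − 54·k̄; choosing zero yields 453.
The low-risk type is indifferent at 924 − 54·k̄ = 453, i.e. k̄ = (924 − 453) / 54 ≈ 8.72.
For any k̄ above 8.72 the low-risk type would rather pool at zero, so separation collapses.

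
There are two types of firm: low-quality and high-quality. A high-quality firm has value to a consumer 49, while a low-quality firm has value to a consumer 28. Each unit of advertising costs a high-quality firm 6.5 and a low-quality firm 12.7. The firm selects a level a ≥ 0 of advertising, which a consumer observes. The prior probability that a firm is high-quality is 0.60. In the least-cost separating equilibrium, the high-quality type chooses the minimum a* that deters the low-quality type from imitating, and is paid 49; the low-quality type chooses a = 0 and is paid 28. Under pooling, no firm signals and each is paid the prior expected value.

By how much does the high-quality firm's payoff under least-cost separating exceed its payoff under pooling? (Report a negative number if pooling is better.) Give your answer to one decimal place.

-2.3

Least-cost separating signal: a* solves 28 = 49 − 12.7·a*, so a* = (49 − 28)/12.7 ≈ 1.6535.
High-quality type's separating payoff: 49 − 6.5 × a* = 49 − 6.5 × (49 − 28)/12.7 = 49 − 136.5/12.7 ≈ 38.252.
Pooling payoff: 0.60 × 49 + 0.40 × 28 = 40.6.
Difference: 38.252 − 40.6 = -2.348, i.e. -2.3 to one decimal place.
The high-quality type would prefer the pooling outcome.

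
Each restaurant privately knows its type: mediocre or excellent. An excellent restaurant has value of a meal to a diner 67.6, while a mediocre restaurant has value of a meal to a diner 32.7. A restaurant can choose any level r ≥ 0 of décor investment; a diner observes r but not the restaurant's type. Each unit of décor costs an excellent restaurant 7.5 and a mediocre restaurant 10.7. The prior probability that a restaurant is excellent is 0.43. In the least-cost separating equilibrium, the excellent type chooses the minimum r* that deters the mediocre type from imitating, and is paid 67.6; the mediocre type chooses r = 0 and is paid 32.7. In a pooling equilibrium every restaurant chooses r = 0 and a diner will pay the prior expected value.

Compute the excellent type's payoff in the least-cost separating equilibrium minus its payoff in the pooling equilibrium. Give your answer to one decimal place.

-4.6

Least-cost separating signal: r* solves 32.7 = 67.6 − 10.7·r*, so r* = (67.6 − 32.7)/10.7 ≈ 3.2617.
Excellent type's separating payoff: 67.6 − 7.5 × r* = 67.6 − 7.5 × (67.6 − 32.7)/10.7 = 67.6 − 261.75/10.7 ≈ 43.137.
Pooling payoff: 0.43 × 67.6 + 0.57 × 32.7 = 47.707.
Difference: 43.137 − 47.707 = -4.57, i.e. -4.6 to one decimal place.
The excellent type would prefer the pooling outcome.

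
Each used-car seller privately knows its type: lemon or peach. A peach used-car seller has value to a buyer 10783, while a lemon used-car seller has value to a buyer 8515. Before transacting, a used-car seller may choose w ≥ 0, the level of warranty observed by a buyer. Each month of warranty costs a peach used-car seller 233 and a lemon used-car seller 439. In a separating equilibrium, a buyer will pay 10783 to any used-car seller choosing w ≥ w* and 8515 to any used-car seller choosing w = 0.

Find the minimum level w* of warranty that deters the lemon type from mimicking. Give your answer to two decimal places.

5.17

A lemon used-car seller choosing w = 0 receives 8515.
Imitating at w* instead would pay 10783 at cost 439·w*, netting 10783 − 439·w*.
Indifference: 8515 = 10783 − 439·w*, so w* = (10783 − 8515) / 439 ≈ 5.17.
This is the lemon type's binding incentive-compatibility constraint; any w ≥ 5.17 sustains separation on that side.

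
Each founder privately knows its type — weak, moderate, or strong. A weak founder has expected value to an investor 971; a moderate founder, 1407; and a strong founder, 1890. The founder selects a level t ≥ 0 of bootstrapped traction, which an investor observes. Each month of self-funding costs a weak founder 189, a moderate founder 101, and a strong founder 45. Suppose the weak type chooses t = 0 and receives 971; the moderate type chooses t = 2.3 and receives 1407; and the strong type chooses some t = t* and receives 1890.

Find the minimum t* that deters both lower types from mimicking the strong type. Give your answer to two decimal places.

Weak type (on-path payoff 971) won't mimic when 971 ≥ 1890 − 189·t*, i.e. t* ≥ 4.86.
Moderate type (on-path payoff 1407 − 101×2.3 = 1174.7) won't mimic when 1174.7 ≥ 1890 − 101·t*, i.e. t* ≥ 7.08.
Both must hold, so t* = max(4.86, 7.08) = 7.08. The moderate type's constraint binds.

7.08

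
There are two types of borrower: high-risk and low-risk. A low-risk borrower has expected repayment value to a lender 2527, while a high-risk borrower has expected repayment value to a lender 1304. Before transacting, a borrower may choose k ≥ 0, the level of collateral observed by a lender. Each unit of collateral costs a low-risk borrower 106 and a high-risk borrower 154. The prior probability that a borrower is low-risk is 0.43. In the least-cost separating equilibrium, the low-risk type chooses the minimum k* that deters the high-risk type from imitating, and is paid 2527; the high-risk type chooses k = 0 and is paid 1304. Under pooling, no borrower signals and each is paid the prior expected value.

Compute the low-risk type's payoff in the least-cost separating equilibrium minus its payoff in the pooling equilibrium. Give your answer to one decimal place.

-144.7

Least-cost separating signal: k* solves 1304 = 2527 − 154·k*, so k* = (2527 − 1304)/154 ≈ 7.9416.
Low-risk type's separating payoff: 2527 − 106 × k* = 2527 − 106 × (2527 − 1304)/154 = 2527 − 129638/154 ≈ 1685.195.
Pooling payoff: 0.43 × 2527 + 0.57 × 1304 = 1829.89.
Difference: 1685.195 − 1829.89 = -144.695, i.e. -144.7 to one decimal place.
The low-risk type would prefer the pooling outcome.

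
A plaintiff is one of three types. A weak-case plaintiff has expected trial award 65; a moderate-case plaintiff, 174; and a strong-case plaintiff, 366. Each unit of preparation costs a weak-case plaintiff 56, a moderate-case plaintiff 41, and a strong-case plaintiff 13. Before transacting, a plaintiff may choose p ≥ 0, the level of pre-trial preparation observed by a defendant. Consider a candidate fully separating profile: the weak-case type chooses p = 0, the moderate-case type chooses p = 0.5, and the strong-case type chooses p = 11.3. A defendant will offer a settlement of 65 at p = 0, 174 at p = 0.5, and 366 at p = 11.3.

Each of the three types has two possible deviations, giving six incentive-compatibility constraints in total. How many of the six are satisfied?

Weak-case (own payoff 65): to p=0.5 gives 174 − 56×0.5 = 146 → profitable ✗; to p=11.3 gives 366 − 56×11.3 = -266.8 → no gain ✓.
Strong-case (own payoff 366 − 13×11.3 = 219.1): to p=0 gives 65 → no gain ✓; to p=0.5 gives 174 − 13×0.5 = 167.5 → no gain ✓.
Moderate-case (own payoff 174 − 41×0.5 = 153.5): to p=0 gives 65 → no gain ✓; to p=11.3 gives 366 − 41×11.3 = -97.3 → no gain ✓.
5 of the 6 constraints hold; not an equilibrium.

5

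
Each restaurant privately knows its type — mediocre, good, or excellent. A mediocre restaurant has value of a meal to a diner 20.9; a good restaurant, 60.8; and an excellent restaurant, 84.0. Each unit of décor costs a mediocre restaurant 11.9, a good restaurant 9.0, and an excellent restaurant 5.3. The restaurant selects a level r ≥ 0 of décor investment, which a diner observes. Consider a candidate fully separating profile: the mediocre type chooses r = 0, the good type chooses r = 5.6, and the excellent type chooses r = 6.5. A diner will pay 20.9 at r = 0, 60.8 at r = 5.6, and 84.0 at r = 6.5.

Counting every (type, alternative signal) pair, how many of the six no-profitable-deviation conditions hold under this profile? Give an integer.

Good (own payoff 60.8 − 9.0×5.6 = 10.4): to r=0 gives 20.9 → profitable ✗; to r=6.5 gives 84.0 − 9.0×6.5 = 25.5 → profitable ✗.
Mediocre (own payoff 20.9): to r=5.6 gives 60.8 − 11.9×5.6 = -5.84 → no gain ✓; to r=6.5 gives 84.0 − 11.9×6.5 = 6.65 → no gain ✓.
Excellent (own payoff 84.0 − 5.3×6.5 = 49.55): to r=0 gives 20.9 → no gain ✓; to r=5.6 gives 60.8 − 5.3×5.6 = 31.12 → no gain ✓.
4 of the 6 constraints hold; not an equilibrium.

4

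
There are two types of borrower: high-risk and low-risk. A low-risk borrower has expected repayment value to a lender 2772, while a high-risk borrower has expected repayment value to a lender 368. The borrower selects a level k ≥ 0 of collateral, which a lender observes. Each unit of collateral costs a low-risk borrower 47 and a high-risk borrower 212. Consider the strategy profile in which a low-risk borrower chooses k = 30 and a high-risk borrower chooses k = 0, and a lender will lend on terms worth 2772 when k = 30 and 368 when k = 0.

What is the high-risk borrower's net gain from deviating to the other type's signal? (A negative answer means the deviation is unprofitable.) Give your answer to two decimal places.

-3956.00

Playing k = 0 the high-risk borrower receives 368.
Deviating to k = 30 brings payment 2772 at cost 212 × 30 = 6360, netting -3588.
Gain from deviating: -3588 − 368 = -3956.00.
The gain is negative, so the high-risk type's incentive-compatibility constraint is satisfied.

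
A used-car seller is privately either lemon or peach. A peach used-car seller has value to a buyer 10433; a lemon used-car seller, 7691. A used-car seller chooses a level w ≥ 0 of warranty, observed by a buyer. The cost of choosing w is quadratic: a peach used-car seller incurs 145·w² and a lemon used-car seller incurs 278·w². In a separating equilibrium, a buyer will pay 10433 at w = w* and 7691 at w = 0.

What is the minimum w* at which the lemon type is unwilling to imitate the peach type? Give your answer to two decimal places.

The lemon type at w = 0 receives 7691; imitating at w* yields 10433 − 278·w*².
Indifference: 7691 = 10433 − 278·w*², so w*² = (10433 − 7691) / 278 ≈ 9.8633.
w* = √9.8633 ≈ 3.14.

3.14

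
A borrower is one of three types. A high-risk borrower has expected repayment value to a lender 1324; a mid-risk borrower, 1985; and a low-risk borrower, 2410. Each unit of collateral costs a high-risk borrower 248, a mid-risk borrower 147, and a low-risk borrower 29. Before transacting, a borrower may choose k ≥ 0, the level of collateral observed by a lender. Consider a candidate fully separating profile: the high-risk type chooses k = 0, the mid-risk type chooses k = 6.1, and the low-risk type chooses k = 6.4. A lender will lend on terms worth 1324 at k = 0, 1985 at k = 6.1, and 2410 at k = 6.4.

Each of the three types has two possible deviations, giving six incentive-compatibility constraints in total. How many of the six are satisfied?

Low-risk (own payoff 2410 − 29×6.4 = 2224.4): to k=0 gives 1324 → no gain ✓; to k=6.1 gives 1985 − 29×6.1 = 1808.1 → no gain ✓.
Mid-risk (own payoff 1985 − 147×6.1 = 1088.3): to k=0 gives 1324 → profitable ✗; to k=6.4 gives 2410 − 147×6.4 = 1469.2 → profitable ✗.
High-risk (own payoff 1324): to k=6.1 gives 1985 − 248×6.1 = 472.2 → no gain ✓; to k=6.4 gives 2410 − 248×6.4 = 822.8 → no gain ✓.
4 of the 6 constraints hold; not an equilibrium.

4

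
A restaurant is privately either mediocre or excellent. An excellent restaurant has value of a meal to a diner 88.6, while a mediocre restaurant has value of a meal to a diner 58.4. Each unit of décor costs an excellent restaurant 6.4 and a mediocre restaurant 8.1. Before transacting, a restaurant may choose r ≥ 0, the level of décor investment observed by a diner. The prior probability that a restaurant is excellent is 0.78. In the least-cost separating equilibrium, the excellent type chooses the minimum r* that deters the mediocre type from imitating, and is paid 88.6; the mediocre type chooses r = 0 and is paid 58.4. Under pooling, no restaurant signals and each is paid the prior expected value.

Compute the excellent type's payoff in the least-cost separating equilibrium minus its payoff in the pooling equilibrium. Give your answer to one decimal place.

-17.2

Least-cost separating signal: r* solves 58.4 = 88.6 − 8.1·r*, so r* = (88.6 − 58.4)/8.1 ≈ 3.7284.
Excellent type's separating payoff: 88.6 − 6.4 × r* = 88.6 − 6.4 × (88.6 − 58.4)/8.1 = 88.6 − 193.28/8.1 ≈ 64.738.
Pooling payoff: 0.78 × 88.6 + 0.22 × 58.4 = 81.956.
Difference: 64.738 − 81.956 = -17.218, i.e. -17.2 to one decimal place.
The excellent type would prefer the pooling outcome.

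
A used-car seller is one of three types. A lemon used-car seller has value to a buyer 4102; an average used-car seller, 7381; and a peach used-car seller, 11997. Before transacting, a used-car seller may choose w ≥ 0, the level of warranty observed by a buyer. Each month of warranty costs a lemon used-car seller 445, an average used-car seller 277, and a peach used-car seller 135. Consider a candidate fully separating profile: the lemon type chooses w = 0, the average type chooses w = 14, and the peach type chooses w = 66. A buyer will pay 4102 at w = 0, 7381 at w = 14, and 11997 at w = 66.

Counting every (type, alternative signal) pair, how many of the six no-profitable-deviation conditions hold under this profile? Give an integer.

Peach (own payoff 11997 − 135×66 = 3087): to w=0 gives 4102 → profitable ✗; to w=14 gives 7381 − 135×14 = 5491 → profitable ✗.
Lemon (own payoff 4102): to w=14 gives 7381 − 445×14 = 1151 → no gain ✓; to w=66 gives 11997 − 445×66 = -17373 → no gain ✓.
Average (own payoff 7381 − 277×14 = 3503): to w=0 gives 4102 → profitable ✗; to w=66 gives 11997 − 277×66 = -6285 → no gain ✓.
3 of the 6 constraints hold; not an equilibrium.

3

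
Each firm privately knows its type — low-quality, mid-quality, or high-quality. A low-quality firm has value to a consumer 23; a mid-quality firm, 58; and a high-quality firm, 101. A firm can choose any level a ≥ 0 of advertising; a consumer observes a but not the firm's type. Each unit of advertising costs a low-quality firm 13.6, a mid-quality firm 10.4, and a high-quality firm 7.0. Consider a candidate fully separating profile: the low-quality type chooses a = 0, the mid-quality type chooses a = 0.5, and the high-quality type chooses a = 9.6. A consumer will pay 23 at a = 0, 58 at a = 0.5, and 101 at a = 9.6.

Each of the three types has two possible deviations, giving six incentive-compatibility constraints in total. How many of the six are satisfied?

4

High-quality (own payoff 101 − 7.0×9.6 = 33.8): to a=0 gives 23 → no gain ✓; to a=0.5 gives 58 − 7.0×0.5 = 54.5 → profitable ✗.
Mid-quality (own payoff 58 − 10.4×0.5 = 52.8): to a=0 gives 23 → no gain ✓; to a=9.6 gives 101 − 10.4×9.6 = 1.16 → no gain ✓.
Low-quality (own payoff 23): to a=0.5 gives 58 − 13.6×0.5 = 51.2 → profitable ✗; to a=9.6 gives 101 − 13.6×9.6 = -29.56 → no gain ✓.
4 of the 6 constraints hold; not an equilibrium.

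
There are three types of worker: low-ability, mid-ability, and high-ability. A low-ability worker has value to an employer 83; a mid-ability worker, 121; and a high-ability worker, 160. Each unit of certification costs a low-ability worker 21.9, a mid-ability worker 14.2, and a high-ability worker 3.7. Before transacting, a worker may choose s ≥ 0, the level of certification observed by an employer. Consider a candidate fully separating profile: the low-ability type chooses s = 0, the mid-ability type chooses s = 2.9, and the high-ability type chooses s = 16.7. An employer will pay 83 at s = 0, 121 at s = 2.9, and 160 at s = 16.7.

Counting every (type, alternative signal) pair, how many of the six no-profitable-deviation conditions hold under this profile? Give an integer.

4

High-ability (own payoff 160 − 3.7×16.7 = 98.21): to s=0 gives 83 → no gain ✓; to s=2.9 gives 121 − 3.7×2.9 = 110.27 → profitable ✗.
Low-ability (own payoff 83): to s=2.9 gives 121 − 21.9×2.9 = 57.49 → no gain ✓; to s=16.7 gives 160 − 21.9×16.7 = -205.73 → no gain ✓.
Mid-ability (own payoff 121 − 14.2×2.9 = 79.82): to s=0 gives 83 → profitable ✗; to s=16.7 gives 160 − 14.2×16.7 = -77.14 → no gain ✓.
4 of the 6 constraints hold; not an equilibrium.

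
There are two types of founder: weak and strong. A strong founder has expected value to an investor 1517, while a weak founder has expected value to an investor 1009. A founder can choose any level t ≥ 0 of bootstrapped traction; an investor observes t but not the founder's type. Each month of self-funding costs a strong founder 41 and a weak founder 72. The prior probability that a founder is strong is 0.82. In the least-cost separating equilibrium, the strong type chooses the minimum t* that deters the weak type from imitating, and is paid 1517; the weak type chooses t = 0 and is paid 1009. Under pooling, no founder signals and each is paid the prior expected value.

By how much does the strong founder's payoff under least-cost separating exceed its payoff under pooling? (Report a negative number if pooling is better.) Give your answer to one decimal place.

-197.8

Least-cost separating signal: t* solves 1009 = 1517 − 72·t*, so t* = (1517 − 1009)/72 ≈ 7.0556.
Strong type's separating payoff: 1517 − 41 × t* = 1517 − 41 × (1517 − 1009)/72 = 1517 − 20828/72 ≈ 1227.722.
Pooling payoff: 0.82 × 1517 + 0.18 × 1009 = 1425.56.
Difference: 1227.722 − 1425.56 = -197.838, i.e. -197.8 to one decimal place.
The strong type would prefer the pooling outcome.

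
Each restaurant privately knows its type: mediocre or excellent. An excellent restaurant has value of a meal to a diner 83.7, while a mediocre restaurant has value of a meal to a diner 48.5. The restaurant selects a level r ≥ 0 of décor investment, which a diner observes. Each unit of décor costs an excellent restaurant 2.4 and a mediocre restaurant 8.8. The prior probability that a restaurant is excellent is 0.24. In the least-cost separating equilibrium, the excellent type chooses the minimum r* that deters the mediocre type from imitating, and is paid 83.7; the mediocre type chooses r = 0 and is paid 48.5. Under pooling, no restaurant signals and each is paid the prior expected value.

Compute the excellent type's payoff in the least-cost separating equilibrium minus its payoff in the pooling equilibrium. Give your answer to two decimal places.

17.15

Least-cost separating signal: r* solves 48.5 = 83.7 − 8.8·r*, so r* = (83.7 − 48.5)/8.8 = 4.
Excellent type's separating payoff: 83.7 − 2.4 × r* = 83.7 − 2.4 × (83.7 − 48.5)/8.8 = 83.7 − 84.48/8.8 = 74.1.
Pooling payoff: 0.24 × 83.7 + 0.76 × 48.5 = 56.948.
Difference: 74.1 − 56.948 = 17.152, i.e. 17.15 to two decimal places.
The excellent type prefers to separate.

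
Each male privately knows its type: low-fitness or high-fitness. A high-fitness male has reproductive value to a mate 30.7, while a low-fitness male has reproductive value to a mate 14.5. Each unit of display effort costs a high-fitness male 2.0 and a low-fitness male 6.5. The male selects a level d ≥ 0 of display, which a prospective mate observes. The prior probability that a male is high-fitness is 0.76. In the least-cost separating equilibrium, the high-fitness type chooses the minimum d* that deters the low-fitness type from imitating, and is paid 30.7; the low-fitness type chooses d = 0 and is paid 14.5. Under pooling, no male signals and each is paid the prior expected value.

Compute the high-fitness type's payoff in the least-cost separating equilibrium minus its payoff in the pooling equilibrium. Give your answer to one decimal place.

-1.1

Least-cost separating signal: d* solves 14.5 = 30.7 − 6.5·d*, so d* = (30.7 − 14.5)/6.5 ≈ 2.4923.
High-fitness type's separating payoff: 30.7 − 2.0 × d* = 30.7 − 2.0 × (30.7 − 14.5)/6.5 = 30.7 − 32.4/6.5 ≈ 25.715.
Pooling payoff: 0.76 × 30.7 + 0.24 × 14.5 = 26.812.
Difference: 25.715 − 26.812 = -1.097, i.e. -1.1 to one decimal place.
The high-fitness type would prefer the pooling outcome.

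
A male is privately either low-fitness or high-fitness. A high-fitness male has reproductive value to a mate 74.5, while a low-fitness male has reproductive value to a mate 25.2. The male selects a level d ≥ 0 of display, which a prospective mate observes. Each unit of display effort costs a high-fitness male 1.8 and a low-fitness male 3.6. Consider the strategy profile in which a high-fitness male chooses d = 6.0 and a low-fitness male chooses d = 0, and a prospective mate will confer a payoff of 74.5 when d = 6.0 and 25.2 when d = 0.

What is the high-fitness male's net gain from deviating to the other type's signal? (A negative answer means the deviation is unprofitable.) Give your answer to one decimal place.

Playing d = 6.0 the high-fitness male receives 74.5 − 1.8 × 6.0 = 63.7.
Deviating to d = 0 yields 25.2 instead.
Gain from deviating: 25.2 − 63.7 = -38.5.
The gain is negative, so the high-fitness type's incentive-compatibility constraint is satisfied.

-38.5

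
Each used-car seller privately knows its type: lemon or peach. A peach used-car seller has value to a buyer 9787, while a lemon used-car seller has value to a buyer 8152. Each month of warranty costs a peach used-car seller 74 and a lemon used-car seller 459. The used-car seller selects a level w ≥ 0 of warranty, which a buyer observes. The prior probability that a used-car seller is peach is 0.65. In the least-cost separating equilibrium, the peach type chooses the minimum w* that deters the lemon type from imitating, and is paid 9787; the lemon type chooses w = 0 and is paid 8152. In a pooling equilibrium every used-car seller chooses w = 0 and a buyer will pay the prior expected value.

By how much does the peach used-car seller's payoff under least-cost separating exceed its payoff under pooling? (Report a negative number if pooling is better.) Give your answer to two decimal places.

308.66

Least-cost separating signal: w* solves 8152 = 9787 − 459·w*, so w* = (9787 − 8152)/459 ≈ 3.5621.
Peach type's separating payoff: 9787 − 74 × w* = 9787 − 74 × (9787 − 8152)/459 = 9787 − 120990/459 ≈ 9523.4052.
Pooling payoff: 0.65 × 9787 + 0.35 × 8152 = 9214.75.
Difference: 9523.4052 − 9214.75 = 308.6552, i.e. 308.66 to two decimal places.
The peach type prefers to separate.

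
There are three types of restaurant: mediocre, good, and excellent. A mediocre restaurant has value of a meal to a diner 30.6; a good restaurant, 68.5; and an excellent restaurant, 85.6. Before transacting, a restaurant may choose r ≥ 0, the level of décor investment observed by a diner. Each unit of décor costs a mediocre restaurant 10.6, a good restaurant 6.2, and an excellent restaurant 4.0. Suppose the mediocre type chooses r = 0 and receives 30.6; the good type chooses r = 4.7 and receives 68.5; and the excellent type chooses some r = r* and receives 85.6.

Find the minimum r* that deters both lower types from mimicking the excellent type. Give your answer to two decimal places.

Mediocre type (on-path payoff 30.6) won't mimic when 30.6 ≥ 85.6 − 10.6·r*, i.e. r* ≥ 5.19.
Good type (on-path payoff 68.5 − 6.2×4.7 = 39.36) won't mimic when 39.36 ≥ 85.6 − 6.2·r*, i.e. r* ≥ 7.46.
Both must hold, so r* = max(5.19, 7.46) = 7.46. The good type's constraint binds.

7.46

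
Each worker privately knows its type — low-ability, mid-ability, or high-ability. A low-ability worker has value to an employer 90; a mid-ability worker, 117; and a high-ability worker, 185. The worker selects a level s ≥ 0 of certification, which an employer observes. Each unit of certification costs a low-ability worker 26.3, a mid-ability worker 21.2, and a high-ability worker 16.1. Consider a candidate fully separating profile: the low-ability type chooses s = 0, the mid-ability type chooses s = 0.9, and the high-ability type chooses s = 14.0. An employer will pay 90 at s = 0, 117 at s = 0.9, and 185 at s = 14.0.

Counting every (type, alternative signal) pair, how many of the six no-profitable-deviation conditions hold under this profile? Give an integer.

3

Mid-ability (own payoff 117 − 21.2×0.9 = 97.92): to s=0 gives 90 → no gain ✓; to s=14.0 gives 185 − 21.2×14.0 = -111.8 → no gain ✓.
High-ability (own payoff 185 − 16.1×14.0 = -40.4): to s=0 gives 90 → profitable ✗; to s=0.9 gives 117 − 16.1×0.9 = 102.51 → profitable ✗.
Low-ability (own payoff 90): to s=0.9 gives 117 − 26.3×0.9 = 93.33 → profitable ✗; to s=14.0 gives 185 − 26.3×14.0 = -183.2 → no gain ✓.
3 of the 6 constraints hold; not an equilibrium.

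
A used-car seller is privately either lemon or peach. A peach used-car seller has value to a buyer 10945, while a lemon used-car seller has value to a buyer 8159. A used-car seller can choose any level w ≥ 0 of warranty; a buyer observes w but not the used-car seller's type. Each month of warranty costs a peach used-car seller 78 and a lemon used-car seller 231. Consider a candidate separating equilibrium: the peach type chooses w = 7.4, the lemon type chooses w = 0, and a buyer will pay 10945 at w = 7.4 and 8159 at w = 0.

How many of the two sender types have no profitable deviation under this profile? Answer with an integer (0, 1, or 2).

Lemon type: stay at 0 → 8159; mimic → 10945 − 231 × 7.4 = 9235.6. IC fails (8159 < 9235.6).
Peach type: signal → 10945 − 78 × 7.4 = 10367.8; deviate to 0 → 8159. IC holds (10367.8 ≥ 8159).
1 of 2 constraints hold, so this profile is not an equilibrium.

1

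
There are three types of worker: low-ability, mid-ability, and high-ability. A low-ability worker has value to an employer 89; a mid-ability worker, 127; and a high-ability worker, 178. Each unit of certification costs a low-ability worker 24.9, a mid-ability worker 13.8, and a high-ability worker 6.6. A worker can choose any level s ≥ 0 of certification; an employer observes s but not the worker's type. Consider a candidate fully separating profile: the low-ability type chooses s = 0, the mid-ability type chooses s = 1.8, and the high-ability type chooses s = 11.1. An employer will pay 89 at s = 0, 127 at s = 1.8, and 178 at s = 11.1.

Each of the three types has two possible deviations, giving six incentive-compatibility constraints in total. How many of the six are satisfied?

Mid-ability (own payoff 127 − 13.8×1.8 = 102.16): to s=0 gives 89 → no gain ✓; to s=11.1 gives 178 − 13.8×11.1 = 24.82 → no gain ✓.
High-ability (own payoff 178 − 6.6×11.1 = 104.74): to s=0 gives 89 → no gain ✓; to s=1.8 gives 127 − 6.6×1.8 = 115.12 → profitable ✗.
Low-ability (own payoff 89): to s=1.8 gives 127 − 24.9×1.8 = 82.18 → no gain ✓; to s=11.1 gives 178 − 24.9×11.1 = -98.39 → no gain ✓.
5 of the 6 constraints hold; not an equilibrium.

5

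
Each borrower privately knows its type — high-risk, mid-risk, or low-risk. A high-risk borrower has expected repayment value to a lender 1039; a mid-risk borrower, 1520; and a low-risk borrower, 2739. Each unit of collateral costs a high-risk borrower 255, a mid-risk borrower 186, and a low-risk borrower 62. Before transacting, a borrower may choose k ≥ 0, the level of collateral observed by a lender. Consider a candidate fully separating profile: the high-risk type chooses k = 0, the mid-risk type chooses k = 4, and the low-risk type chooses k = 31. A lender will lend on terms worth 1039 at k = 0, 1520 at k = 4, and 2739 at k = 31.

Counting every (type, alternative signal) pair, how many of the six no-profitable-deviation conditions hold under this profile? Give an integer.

Mid-risk (own payoff 1520 − 186×4 = 776): to k=0 gives 1039 → profitable ✗; to k=31 gives 2739 − 186×31 = -3027 → no gain ✓.
High-risk (own payoff 1039): to k=4 gives 1520 − 255×4 = 500 → no gain ✓; to k=31 gives 2739 − 255×31 = -5166 → no gain ✓.
Low-risk (own payoff 2739 − 62×31 = 817): to k=0 gives 1039 → profitable ✗; to k=4 gives 1520 − 62×4 = 1272 → profitable ✗.
3 of the 6 constraints hold; not an equilibrium.

3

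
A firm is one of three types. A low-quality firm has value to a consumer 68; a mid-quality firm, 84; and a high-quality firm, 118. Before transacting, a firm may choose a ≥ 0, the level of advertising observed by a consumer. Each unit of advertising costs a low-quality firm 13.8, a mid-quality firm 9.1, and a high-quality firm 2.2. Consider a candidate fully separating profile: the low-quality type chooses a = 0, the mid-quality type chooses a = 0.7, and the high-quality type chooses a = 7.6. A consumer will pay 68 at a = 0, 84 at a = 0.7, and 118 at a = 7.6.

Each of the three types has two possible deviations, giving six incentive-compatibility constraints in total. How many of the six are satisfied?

High-quality (own payoff 118 − 2.2×7.6 = 101.28): to a=0 gives 68 → no gain ✓; to a=0.7 gives 84 − 2.2×0.7 = 82.46 → no gain ✓.
Mid-quality (own payoff 84 − 9.1×0.7 = 77.63): to a=0 gives 68 → no gain ✓; to a=7.6 gives 118 − 9.1×7.6 = 48.84 → no gain ✓.
Low-quality (own payoff 68): to a=0.7 gives 84 − 13.8×0.7 = 74.34 → profitable ✗; to a=7.6 gives 118 − 13.8×7.6 = 13.12 → no gain ✓.
5 of the 6 constraints hold; not an equilibrium.

5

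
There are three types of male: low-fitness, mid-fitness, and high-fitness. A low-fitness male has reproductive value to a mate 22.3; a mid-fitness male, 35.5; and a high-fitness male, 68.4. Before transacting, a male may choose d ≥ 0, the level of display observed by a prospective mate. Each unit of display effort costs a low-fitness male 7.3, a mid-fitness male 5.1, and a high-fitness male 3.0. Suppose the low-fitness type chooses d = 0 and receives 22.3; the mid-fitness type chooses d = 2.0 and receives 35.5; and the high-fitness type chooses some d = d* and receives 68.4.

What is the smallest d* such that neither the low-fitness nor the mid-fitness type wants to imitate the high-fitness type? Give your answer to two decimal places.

8.45

Low-fitness type (on-path payoff 22.3) won't mimic when 22.3 ≥ 68.4 − 7.3·d*, i.e. d* ≥ 6.32.
Mid-fitness type (on-path payoff 35.5 − 5.1×2.0 = 25.3) won't mimic when 25.3 ≥ 68.4 − 5.1·d*, i.e. d* ≥ 8.45.
Both must hold, so d* = max(6.32, 8.45) = 8.45. The mid-fitness type's constraint binds.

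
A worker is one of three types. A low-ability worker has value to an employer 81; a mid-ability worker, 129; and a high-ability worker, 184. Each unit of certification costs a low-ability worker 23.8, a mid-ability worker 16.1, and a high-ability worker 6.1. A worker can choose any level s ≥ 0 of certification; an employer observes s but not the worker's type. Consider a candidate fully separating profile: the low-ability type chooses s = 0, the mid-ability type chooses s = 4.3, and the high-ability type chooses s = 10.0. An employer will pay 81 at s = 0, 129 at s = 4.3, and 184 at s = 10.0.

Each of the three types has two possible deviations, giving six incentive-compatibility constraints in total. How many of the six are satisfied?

5

Mid-ability (own payoff 129 − 16.1×4.3 = 59.77): to s=0 gives 81 → profitable ✗; to s=10.0 gives 184 − 16.1×10.0 = 23 → no gain ✓.
High-ability (own payoff 184 − 6.1×10.0 = 123): to s=0 gives 81 → no gain ✓; to s=4.3 gives 129 − 6.1×4.3 = 102.77 → no gain ✓.
Low-ability (own payoff 81): to s=4.3 gives 129 − 23.8×4.3 = 26.66 → no gain ✓; to s=10.0 gives 184 − 23.8×10.0 = -54 → no gain ✓.
5 of the 6 constraints hold; not an equilibrium.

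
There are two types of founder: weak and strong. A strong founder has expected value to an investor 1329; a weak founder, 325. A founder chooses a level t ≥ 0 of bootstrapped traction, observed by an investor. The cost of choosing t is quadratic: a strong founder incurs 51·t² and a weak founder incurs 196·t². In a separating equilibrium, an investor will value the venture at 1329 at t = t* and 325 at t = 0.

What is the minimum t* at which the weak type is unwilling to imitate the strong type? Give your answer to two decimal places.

The weak type at t = 0 receives 325; imitating at t* yields 1329 − 196·t*².
Indifference: 325 = 1329 − 196·t*², so t*² = (1329 − 325) / 196 ≈ 5.1224.
t* = √5.1224 ≈ 2.26.

2.26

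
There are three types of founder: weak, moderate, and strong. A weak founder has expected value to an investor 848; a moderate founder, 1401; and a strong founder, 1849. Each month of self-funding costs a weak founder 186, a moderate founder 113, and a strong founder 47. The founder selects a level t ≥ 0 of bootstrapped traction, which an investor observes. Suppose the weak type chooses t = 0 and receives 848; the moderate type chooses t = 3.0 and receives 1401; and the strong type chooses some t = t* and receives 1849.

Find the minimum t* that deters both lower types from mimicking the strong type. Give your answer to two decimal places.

Moderate type (on-path payoff 1401 − 113×3.0 = 1062) won't mimic when 1062 ≥ 1849 − 113·t*, i.e. t* ≥ 6.96.
Weak type (on-path payoff 848) won't mimic when 848 ≥ 1849 − 186·t*, i.e. t* ≥ 5.38.
Both must hold, so t* = max(5.38, 6.96) = 6.96. The moderate type's constraint binds.

6.96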